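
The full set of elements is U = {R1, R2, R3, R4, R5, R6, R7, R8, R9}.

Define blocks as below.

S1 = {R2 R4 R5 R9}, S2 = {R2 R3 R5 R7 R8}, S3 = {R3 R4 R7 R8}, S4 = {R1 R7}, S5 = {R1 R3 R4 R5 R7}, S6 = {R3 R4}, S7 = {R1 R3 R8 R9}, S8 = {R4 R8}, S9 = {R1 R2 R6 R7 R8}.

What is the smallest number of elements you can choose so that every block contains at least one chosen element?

Take H = {R1, R2, R4}. Each listed block contains at least one of these, so H is a hitting set of size 3.
No choice of 2 elements meets every block, so 3 is the minimum.

3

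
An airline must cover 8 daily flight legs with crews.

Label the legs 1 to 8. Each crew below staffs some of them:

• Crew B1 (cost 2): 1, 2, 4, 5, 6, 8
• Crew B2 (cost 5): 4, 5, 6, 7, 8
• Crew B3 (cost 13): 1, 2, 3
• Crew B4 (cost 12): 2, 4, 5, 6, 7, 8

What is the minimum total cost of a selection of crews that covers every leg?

18

B2, B3 together cover every leg (B2 ∪ B3 = {1, 2, 3, 4, 5, 6, 7, 8}); total cost 5 + 13 = 18.
The greedy pick B1, B2, B3 costs 20; no covering selection beats 18.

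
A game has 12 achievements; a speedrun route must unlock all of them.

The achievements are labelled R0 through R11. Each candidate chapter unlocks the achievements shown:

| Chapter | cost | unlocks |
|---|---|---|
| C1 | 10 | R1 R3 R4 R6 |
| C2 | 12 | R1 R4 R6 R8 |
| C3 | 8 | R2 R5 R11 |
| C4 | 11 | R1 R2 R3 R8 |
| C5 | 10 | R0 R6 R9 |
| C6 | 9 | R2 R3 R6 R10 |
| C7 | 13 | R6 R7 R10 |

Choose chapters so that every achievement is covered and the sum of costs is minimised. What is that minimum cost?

52

C2, C3, C5, C6, C7 together cover every achievement (C2 ∪ C3 ∪ C5 ∪ C6 ∪ C7 = {R0, R1, R2, R3, R4, R5, R6, R7, R8, R9, R10, R11}); total cost 12 + 8 + 10 + 9 + 13 = 52.
No covering selection has total cost below 52.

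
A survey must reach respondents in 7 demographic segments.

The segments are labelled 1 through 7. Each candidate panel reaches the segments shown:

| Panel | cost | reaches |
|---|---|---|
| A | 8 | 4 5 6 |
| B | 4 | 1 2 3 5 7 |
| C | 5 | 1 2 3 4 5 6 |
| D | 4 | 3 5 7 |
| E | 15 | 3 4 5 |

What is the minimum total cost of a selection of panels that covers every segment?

9

C, D together cover every segment (C ∪ D = {1, 2, 3, 4, 5, 6, 7}); total cost 5 + 4 = 9.
No covering selection has total cost below 9.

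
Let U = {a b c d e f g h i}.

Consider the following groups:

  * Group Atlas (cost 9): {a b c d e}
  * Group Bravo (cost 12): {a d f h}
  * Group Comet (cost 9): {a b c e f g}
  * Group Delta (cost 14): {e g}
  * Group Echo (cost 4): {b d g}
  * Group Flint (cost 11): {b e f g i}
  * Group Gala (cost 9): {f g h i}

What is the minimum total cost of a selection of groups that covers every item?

Atlas, Gala together cover every item (Atlas ∪ Gala = {a, b, c, d, e, f, g, h, i}); total cost 9 + 9 = 18.
The greedy pick Echo, Comet, Gala costs 22; no covering selection beats 18.

18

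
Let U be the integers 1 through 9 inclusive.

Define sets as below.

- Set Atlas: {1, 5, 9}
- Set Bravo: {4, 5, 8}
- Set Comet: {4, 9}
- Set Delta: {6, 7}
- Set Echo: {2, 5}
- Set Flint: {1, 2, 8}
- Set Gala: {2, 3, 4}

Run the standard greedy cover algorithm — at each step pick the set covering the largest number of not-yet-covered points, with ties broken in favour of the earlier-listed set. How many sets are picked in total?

4

Greedy: pick Atlas (covers 3 new) → pick Gala (covers 3 new) → pick Delta (covers 2 new) → pick Bravo (covers 1 new). Total picks: 4.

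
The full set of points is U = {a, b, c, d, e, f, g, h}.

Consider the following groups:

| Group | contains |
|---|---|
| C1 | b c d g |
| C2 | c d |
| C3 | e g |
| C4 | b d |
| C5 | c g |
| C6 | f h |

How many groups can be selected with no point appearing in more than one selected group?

C3, C4, C6 are pairwise disjoint (C3={e,g}; C4={b,d}; C6={f,h}).
Every remaining group overlaps one of these, and no 4 of the listed groups are pairwise disjoint, so 3 is the maximum.

3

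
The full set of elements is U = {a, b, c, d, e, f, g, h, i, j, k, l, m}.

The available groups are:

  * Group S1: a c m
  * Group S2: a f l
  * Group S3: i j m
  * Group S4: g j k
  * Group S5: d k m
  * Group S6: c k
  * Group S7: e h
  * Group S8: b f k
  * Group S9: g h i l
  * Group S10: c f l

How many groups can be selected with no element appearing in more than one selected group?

4

S2, S3, S6, S7 are pairwise disjoint (S2={a,f,l}; S3={i,j,m}; S6={c,k}; S7={e,h}).
Every remaining group overlaps one of these, and no 5 of the listed groups are pairwise disjoint, so 4 is the maximum.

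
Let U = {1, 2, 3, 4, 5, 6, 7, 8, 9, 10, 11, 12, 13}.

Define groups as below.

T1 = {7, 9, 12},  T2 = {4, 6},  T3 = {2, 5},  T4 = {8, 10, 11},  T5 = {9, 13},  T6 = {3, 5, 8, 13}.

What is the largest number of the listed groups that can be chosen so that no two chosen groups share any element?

4

T1, T2, T3, T4 are pairwise disjoint (T1={7,9,12}; T2={4,6}; T3={2,5}; T4={8,10,11}).
Every remaining group overlaps one of these, and no 5 of the listed groups are pairwise disjoint, so 4 is the maximum.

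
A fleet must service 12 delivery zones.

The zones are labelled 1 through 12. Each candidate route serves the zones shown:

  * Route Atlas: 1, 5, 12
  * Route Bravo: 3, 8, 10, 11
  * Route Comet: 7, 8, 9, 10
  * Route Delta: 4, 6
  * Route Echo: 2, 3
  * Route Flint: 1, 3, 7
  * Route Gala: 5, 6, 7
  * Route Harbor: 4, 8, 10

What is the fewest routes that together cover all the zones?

Take {Atlas, Bravo, Comet, Delta, Echo}. Their union is {1, 2, 3, 4, 5, 6, 7, 8, 9, 10, 11, 12}, which is all 12 zones.
No 4 of the 8 routes cover everything (all 70 combinations miss at least one zone), so 5 is optimal.

5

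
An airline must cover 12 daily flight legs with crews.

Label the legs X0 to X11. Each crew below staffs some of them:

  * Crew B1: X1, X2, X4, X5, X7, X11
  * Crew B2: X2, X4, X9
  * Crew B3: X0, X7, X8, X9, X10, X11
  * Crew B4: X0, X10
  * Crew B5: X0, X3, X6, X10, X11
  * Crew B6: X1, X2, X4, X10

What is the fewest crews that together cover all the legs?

B1 and B3 and B5 together: B1 ∪ B3 ∪ B5 = {X0, X1, X2, X3, X4, X5, X6, X7, X8, X9, X10, X11} — every leg is covered.
Only B5 contains X3, so B5 is forced; the remaining 7 legs need at least 2 more crews (each remaining crew adds at most 5) — so at least 3 crews are needed, and 3 is optimal.

3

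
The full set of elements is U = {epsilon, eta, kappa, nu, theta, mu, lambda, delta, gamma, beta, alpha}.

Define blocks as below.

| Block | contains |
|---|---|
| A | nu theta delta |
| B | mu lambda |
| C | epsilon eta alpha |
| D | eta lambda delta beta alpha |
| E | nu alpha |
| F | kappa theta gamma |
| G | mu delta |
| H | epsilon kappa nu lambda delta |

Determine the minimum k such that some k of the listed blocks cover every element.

4

D, F, G, and H cover everything between them: the union {epsilon, eta, kappa, nu, theta, mu, lambda, delta, gamma, beta, alpha} is all of U.
No 3 of the 8 blocks cover everything (all 56 combinations miss at least one element), so 4 is optimal.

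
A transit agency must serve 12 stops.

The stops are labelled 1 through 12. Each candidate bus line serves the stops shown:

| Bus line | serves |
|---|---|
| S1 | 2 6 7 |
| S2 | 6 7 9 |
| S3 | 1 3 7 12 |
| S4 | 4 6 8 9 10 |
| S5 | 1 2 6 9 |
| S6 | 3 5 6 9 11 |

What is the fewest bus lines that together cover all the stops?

4

Take {S1, S3, S4, S6}. Their union is {1, 2, 3, 4, 5, 6, 7, 8, 9, 10, 11, 12}, which is all 12 stops.
Only S6 contains 5, so S6 is forced; the remaining 7 stops need at least 3 more bus lines (each remaining bus line adds at most 3) — so at least 4 bus lines are needed, and 4 is optimal.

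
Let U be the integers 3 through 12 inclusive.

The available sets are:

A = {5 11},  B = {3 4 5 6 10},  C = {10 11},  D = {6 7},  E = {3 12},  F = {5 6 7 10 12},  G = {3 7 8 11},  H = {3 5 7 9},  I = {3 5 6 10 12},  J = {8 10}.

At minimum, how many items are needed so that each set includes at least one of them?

Take T = {3, 5, 6, 10}. Each listed set contains at least one of these, so T is a hitting set of size 4.
The sets A, D, E, J are pairwise disjoint, so any hitting set needs a separate item for each — at least 4. Hence 4 is optimal.

4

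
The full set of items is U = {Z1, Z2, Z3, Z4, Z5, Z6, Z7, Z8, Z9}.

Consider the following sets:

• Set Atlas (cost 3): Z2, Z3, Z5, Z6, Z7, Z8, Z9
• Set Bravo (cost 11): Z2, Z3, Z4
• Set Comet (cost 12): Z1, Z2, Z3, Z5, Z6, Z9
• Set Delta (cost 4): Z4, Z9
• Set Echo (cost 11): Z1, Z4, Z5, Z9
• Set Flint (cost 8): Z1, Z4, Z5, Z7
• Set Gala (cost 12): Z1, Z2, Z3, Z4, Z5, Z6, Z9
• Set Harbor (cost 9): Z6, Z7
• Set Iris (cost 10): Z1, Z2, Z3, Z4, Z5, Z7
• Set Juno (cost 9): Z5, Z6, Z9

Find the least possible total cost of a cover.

Atlas, Flint together cover every item (Atlas ∪ Flint = {Z1, Z2, Z3, Z4, Z5, Z6, Z7, Z8, Z9}); total cost 3 + 8 = 11.
The greedy pick Atlas, Delta, Flint costs 15; no covering selection beats 11.

11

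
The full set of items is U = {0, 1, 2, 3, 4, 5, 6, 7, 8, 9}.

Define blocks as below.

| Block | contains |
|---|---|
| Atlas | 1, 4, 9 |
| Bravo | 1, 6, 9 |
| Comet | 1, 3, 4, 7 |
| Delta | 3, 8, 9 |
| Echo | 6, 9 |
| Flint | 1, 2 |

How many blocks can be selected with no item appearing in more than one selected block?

2

Comet, Echo are pairwise disjoint (Comet={1,3,4,7}; Echo={6,9}).
Every remaining block overlaps one of these, and no 3 of the listed blocks are pairwise disjoint, so 2 is the maximum.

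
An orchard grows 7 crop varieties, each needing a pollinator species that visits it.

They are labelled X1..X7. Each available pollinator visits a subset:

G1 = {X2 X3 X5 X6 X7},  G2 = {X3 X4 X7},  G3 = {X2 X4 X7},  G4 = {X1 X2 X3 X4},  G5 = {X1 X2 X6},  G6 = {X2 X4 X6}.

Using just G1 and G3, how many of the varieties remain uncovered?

Union of G1, G3 = {X2, X3, X4, X5, X6, X7}.
Not covered: X1 — 1 variety.

1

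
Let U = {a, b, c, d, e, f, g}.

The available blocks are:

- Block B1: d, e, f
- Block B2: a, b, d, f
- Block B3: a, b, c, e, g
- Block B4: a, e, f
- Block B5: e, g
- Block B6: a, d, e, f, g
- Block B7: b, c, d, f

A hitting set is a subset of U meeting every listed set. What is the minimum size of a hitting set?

The 2 points {b, e} hit every block.
The blocks B2, B5 are pairwise disjoint, so any hitting set needs a separate point for each — at least 2. Hence 2 is optimal.

2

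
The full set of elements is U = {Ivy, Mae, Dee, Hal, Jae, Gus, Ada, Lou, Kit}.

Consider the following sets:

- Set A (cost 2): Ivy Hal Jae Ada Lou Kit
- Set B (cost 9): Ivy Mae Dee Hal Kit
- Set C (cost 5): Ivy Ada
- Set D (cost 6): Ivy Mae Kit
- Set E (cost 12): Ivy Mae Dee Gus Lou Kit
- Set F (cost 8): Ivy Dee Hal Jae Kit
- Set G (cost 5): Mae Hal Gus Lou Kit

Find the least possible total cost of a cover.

A, E together cover every element (A ∪ E = {Ivy, Mae, Dee, Hal, Jae, Gus, Ada, Lou, Kit}); total cost 2 + 12 = 14.
The greedy pick A, G, F costs 15; no covering selection beats 14.

14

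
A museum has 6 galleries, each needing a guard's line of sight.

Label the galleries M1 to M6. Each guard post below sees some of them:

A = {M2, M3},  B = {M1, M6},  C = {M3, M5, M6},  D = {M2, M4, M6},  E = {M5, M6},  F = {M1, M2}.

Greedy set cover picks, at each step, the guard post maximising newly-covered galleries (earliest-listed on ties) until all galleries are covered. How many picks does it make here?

Greedy: pick C (covers 3 new) → pick D (covers 2 new) → pick B (covers 1 new). Total picks: 3.

3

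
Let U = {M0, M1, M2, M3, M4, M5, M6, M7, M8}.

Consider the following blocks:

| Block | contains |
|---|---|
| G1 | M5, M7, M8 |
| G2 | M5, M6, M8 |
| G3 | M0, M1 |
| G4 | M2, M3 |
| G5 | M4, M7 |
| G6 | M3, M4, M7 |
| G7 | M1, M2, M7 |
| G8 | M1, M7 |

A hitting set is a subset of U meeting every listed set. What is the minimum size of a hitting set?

4

The 4 items {M1, M3, M4, M5} hit every block.
The blocks G2, G3, G4, G5 are pairwise disjoint, so any hitting set needs a separate item for each — at least 4. Hence 4 is optimal.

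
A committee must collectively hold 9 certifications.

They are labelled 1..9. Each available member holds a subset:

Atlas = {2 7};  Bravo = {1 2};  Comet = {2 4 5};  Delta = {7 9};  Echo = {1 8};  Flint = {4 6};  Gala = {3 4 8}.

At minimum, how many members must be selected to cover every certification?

5

Take {Comet, Delta, Echo, Flint, Gala}. Their union is {1, 2, 3, 4, 5, 6, 7, 8, 9}, which is all 9 certifications.
Only Flint contains 6, so Flint is forced; the remaining 7 certifications need at least 4 more members (each remaining member adds at most 2) — so at least 5 members are needed, and 5 is optimal.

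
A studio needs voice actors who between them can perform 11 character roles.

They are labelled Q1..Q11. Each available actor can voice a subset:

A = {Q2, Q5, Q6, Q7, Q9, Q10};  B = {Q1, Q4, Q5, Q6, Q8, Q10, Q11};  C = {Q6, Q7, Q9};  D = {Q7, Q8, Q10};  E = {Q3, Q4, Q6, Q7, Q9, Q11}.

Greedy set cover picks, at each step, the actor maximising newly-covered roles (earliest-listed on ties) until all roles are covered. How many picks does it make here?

3

Greedy: pick B (covers 7 new) → pick A (covers 3 new) → pick E (covers 1 new). Total picks: 3.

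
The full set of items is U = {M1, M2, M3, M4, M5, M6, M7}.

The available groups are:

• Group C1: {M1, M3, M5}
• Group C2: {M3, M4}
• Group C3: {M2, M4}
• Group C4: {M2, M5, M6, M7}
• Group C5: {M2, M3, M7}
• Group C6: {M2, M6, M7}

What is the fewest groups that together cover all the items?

C1, C2, and C4 cover everything between them: the union {M1, M2, M3, M4, M5, M6, M7} is all of U.
Only C1 contains M1, so C1 is forced; the remaining 4 items need at least 2 more groups (each remaining group adds at most 3) — so at least 3 groups are needed, and 3 is optimal.

3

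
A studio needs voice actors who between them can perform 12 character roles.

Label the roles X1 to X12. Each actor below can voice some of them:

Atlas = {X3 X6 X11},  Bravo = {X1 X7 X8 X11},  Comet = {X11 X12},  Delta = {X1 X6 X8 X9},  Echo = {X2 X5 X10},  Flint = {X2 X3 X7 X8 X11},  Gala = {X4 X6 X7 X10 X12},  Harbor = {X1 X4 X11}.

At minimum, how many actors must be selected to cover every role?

4

Take {Delta, Echo, Flint, Gala}. Their union is {X1, X2, X3, X4, X5, X6, X7, X8, X9, X10, X11, X12}, which is all 12 roles.
Only Echo contains X5, so Echo is forced; the remaining 9 roles need at least 3 more actors (each remaining actor adds at most 4) — so at least 4 actors are needed, and 4 is optimal.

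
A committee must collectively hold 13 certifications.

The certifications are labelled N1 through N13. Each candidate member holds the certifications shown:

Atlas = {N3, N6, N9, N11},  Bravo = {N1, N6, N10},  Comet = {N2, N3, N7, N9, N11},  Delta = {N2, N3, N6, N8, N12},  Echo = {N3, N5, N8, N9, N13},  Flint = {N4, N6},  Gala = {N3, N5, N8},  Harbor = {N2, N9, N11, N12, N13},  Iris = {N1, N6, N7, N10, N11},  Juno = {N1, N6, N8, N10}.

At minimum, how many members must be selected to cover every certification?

Delta and Echo and Flint and Iris together: Delta ∪ Echo ∪ Flint ∪ Iris = {N1, N2, N3, N4, N5, N6, N7, N8, N9, N10, N11, N12, N13} — every certification is covered.
Only Flint contains N4, so Flint is forced; the remaining 11 certifications need at least 3 more members (each remaining member adds at most 5) — so at least 4 members are needed, and 4 is optimal.

4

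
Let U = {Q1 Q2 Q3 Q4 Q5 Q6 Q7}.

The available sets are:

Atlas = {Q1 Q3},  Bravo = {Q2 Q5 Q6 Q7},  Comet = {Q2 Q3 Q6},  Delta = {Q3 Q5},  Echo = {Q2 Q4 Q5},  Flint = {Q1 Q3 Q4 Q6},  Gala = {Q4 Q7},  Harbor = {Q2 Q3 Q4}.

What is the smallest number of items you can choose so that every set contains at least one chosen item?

3

Take H = {Q3, Q4, Q7}. Each listed set contains at least one of these, so H is a hitting set of size 3.
No choice of 2 items meets every set, so 3 is the minimum.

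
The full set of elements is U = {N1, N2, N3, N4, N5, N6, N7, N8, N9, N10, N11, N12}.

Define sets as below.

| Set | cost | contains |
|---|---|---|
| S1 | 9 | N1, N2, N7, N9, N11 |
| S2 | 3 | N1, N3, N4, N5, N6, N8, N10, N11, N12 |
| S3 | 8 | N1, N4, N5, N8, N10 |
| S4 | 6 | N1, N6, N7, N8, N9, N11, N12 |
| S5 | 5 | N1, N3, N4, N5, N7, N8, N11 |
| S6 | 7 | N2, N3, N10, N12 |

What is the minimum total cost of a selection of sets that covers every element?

12

S1, S2 together cover every element (S1 ∪ S2 = {N1, N2, N3, N4, N5, N6, N7, N8, N9, N10, N11, N12}); total cost 9 + 3 = 12.
No covering selection has total cost below 12.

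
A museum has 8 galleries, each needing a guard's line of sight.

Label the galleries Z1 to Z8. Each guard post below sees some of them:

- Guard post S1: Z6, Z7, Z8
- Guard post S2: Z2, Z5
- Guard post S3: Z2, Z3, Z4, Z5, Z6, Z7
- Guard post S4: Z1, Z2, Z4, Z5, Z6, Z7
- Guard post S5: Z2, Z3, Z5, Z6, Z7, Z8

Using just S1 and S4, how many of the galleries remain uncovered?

1

Union of S1, S4 = {Z1, Z2, Z4, Z5, Z6, Z7, Z8}.
Not covered: Z3 — 1 gallery.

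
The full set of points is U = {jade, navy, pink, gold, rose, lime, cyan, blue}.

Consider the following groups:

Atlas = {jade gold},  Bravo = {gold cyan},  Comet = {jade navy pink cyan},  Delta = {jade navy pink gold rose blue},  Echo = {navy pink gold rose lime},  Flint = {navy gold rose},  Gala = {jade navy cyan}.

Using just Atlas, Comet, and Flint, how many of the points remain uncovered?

2

Union of Atlas, Comet, Flint = {jade, navy, pink, gold, rose, cyan}.
Not covered: lime, blue — 2 points.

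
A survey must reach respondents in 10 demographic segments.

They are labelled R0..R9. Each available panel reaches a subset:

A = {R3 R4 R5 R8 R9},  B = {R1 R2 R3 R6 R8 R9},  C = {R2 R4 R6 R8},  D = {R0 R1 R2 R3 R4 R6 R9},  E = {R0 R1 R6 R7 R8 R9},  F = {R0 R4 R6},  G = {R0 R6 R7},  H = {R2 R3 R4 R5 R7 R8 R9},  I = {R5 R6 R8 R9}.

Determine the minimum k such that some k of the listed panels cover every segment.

2

Take {E, H}. Their union is {R0, R1, R2, R3, R4, R5, R6, R7, R8, R9}, which is all 10 segments.
No single panel has all 10 segments (the largest, D, has 7), so 2 is optimal.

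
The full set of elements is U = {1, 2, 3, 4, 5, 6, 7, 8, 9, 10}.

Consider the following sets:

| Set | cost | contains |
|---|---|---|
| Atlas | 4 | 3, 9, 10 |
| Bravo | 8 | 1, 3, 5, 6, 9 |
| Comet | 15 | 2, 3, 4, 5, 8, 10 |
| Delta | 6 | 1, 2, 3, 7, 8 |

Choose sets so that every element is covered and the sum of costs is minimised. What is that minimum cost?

Bravo, Comet, Delta together cover every element (Bravo ∪ Comet ∪ Delta = {1, 2, 3, 4, 5, 6, 7, 8, 9, 10}); total cost 8 + 15 + 6 = 29.
The greedy pick Delta, Atlas, Bravo, Comet costs 33; no covering selection beats 29.

29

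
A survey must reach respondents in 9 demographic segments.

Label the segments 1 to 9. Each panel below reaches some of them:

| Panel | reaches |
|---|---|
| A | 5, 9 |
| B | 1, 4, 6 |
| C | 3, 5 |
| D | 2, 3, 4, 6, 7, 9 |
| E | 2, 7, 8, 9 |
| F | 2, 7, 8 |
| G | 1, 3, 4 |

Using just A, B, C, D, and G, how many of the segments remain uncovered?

1

Union of A, B, C, D, G = {1, 2, 3, 4, 5, 6, 7, 9}.
Not covered: 8 — 1 segment.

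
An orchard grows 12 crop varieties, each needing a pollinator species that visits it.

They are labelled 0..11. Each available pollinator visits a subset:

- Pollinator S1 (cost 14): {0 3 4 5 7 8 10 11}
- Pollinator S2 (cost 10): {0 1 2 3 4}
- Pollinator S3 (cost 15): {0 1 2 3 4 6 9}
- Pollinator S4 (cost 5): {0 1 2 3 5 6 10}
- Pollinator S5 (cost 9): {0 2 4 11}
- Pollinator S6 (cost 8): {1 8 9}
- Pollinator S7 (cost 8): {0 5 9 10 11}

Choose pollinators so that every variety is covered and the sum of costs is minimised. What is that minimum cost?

27

S1, S4, S7 together cover every variety (S1 ∪ S4 ∪ S7 = {0, 1, 2, 3, 4, 5, 6, 7, 8, 9, 10, 11}); total cost 14 + 5 + 8 = 27.
No covering selection has total cost below 27.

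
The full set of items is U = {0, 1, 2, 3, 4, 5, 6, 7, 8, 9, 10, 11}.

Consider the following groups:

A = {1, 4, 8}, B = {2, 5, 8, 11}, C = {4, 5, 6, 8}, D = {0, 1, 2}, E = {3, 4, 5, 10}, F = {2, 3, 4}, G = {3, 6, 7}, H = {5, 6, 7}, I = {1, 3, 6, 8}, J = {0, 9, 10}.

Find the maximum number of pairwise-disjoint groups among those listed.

3

F, H, J are pairwise disjoint (F={2,3,4}; H={5,6,7}; J={0,9,10}).
Every remaining group overlaps one of these, and no 4 of the listed groups are pairwise disjoint, so 3 is the maximum.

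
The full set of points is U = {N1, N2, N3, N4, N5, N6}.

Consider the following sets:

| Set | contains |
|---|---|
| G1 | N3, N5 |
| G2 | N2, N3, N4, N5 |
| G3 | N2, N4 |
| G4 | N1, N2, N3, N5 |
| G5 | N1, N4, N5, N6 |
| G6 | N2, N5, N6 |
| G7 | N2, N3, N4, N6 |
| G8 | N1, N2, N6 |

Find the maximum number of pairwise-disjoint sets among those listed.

G1, G8 are pairwise disjoint (G1={N3,N5}; G8={N1,N2,N6}).
Every remaining set overlaps one of these, and no 3 of the listed sets are pairwise disjoint, so 2 is the maximum.

2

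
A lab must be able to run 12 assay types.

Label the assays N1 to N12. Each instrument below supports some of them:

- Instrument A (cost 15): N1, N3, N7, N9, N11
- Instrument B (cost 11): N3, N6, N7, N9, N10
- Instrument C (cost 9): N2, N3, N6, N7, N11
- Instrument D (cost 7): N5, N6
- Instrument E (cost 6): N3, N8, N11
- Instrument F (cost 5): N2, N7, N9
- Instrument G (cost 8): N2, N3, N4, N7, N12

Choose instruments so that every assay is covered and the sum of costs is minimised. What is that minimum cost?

A, B, D, E, G together cover every assay (A ∪ B ∪ D ∪ E ∪ G = {N1, N2, N3, N4, N5, N6, N7, N8, N9, N10, N11, N12}); total cost 15 + 11 + 7 + 6 + 8 = 47.
The greedy pick G, E, D, F, B, A costs 52; no covering selection beats 47.

47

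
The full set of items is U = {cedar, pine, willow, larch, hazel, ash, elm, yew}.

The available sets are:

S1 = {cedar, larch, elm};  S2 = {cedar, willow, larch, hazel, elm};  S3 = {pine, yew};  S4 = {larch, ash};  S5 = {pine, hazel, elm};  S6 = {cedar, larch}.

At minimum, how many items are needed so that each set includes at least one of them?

H = {pine, larch} meets every set (each contains at least one member of H), and |H| = 2.
The sets S1, S3 are pairwise disjoint, so any hitting set needs a separate item for each — at least 2. Hence 2 is optimal.

2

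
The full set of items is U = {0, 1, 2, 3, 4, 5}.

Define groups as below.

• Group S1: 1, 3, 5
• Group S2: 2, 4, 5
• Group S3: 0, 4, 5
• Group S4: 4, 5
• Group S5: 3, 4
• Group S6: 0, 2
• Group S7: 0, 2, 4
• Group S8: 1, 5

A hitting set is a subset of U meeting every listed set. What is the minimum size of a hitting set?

Take H = {1, 2, 4}. Each listed group contains at least one of these, so H is a hitting set of size 3.
The groups S5, S6, S8 are pairwise disjoint, so any hitting set needs a separate item for each — at least 3. Hence 3 is optimal.

3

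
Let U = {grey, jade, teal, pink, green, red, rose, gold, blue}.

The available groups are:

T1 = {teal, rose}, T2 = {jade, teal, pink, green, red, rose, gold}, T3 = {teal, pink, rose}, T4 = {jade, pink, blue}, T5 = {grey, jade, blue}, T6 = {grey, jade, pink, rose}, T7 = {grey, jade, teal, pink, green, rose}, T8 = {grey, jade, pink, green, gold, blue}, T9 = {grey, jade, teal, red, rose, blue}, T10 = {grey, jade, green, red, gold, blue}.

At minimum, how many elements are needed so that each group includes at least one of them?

2

The 2 elements {jade, rose} hit every group.
The groups T3, T5 are pairwise disjoint, so any hitting set needs a separate element for each — at least 2. Hence 2 is optimal.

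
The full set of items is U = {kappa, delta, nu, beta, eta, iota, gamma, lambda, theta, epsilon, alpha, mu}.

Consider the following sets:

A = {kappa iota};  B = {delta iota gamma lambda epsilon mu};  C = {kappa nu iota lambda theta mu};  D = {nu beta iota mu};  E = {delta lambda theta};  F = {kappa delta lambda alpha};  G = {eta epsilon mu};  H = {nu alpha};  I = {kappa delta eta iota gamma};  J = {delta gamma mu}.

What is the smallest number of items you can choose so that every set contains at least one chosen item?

4

T = {delta, iota, epsilon, alpha} meets every set (each contains at least one member of T), and |T| = 4.
The sets A, E, G, H are pairwise disjoint, so any hitting set needs a separate item for each — at least 4. Hence 4 is optimal.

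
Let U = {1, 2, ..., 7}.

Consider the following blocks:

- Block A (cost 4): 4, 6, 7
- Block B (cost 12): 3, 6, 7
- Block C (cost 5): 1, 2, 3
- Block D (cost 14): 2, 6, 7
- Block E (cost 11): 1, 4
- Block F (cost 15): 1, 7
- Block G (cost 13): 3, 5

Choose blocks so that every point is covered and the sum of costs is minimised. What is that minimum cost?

22

A, C, G together cover every point (A ∪ C ∪ G = {1, 2, 3, 4, 5, 6, 7}); total cost 4 + 5 + 13 = 22.
No covering selection has total cost below 22.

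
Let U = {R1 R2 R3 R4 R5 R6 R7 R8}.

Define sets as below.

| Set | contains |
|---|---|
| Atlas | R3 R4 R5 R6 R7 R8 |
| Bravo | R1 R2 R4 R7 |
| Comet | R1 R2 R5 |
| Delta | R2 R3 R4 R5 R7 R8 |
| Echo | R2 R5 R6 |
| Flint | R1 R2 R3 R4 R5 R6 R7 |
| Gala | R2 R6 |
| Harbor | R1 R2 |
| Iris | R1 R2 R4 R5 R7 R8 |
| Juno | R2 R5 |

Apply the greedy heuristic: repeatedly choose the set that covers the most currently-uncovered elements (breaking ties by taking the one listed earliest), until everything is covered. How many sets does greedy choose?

Greedy: pick Flint (covers 7 new) → pick Atlas (covers 1 new). Total picks: 2.

2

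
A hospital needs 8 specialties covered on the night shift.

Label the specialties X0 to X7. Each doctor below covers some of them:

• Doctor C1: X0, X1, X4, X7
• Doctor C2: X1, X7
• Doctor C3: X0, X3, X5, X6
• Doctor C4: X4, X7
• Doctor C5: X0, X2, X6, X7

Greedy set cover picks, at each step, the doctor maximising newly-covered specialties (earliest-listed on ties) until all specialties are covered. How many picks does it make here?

3

Greedy: pick C1 (covers 4 new) → pick C3 (covers 3 new) → pick C5 (covers 1 new). Total picks: 3.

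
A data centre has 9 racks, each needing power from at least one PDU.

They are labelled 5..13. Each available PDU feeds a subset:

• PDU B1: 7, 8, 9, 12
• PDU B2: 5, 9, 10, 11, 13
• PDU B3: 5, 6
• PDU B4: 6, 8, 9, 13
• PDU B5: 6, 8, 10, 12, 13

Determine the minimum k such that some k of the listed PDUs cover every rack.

3

Take {B1, B2, B5}. Their union is {5, 6, 7, 8, 9, 10, 11, 12, 13}, which is all 9 racks.
Only B1 contains 7, so B1 is forced; the remaining 5 racks need at least 2 more PDUs (each remaining PDU adds at most 4) — so at least 3 PDUs are needed, and 3 is optimal.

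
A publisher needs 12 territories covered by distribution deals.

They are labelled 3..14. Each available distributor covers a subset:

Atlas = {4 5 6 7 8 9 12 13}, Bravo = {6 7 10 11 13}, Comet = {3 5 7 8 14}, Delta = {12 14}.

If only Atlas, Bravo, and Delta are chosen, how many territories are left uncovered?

1

Union of Atlas, Bravo, Delta = {4, 5, 6, 7, 8, 9, 10, 11, 12, 13, 14}.
Not covered: 3 — 1 territory.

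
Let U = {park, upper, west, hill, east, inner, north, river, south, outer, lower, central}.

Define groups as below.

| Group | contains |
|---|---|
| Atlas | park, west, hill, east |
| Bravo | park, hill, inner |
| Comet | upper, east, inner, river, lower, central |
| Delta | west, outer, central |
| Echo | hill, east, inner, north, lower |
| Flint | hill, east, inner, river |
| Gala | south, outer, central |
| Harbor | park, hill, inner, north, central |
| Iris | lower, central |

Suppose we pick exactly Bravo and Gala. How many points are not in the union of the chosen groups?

Union of Bravo, Gala = {park, hill, inner, south, outer, central}.
Not covered: upper, west, east, north, river, lower — 6 points.

6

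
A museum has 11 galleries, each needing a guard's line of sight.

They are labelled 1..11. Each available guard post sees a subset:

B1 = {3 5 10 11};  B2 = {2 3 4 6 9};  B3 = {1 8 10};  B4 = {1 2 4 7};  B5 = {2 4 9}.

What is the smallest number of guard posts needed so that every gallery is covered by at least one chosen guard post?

Take {B1, B2, B3, B4}. Their union is {1, 2, 3, 4, 5, 6, 7, 8, 9, 10, 11}, which is all 11 galleries.
No 3 of the 5 guard posts cover everything (all 10 combinations miss at least one gallery), so 4 is optimal.

4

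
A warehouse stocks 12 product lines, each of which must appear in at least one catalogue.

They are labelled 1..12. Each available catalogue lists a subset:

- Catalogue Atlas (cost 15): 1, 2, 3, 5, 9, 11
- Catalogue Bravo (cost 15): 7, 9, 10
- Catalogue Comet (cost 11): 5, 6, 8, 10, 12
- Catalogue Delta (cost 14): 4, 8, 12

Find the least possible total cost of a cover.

Atlas, Bravo, Comet, Delta together cover every product (Atlas ∪ Bravo ∪ Comet ∪ Delta = {1, 2, 3, 4, 5, 6, 7, 8, 9, 10, 11, 12}); total cost 15 + 15 + 11 + 14 = 55.
No covering selection has total cost below 55.

55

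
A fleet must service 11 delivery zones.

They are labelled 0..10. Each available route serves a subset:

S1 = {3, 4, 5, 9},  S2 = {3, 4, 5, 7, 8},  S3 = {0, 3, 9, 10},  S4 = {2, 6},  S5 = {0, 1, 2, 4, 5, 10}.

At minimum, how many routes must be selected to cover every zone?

4

S1 and S2 and S4 and S5 together: S1 ∪ S2 ∪ S4 ∪ S5 = {0, 1, 2, 3, 4, 5, 6, 7, 8, 9, 10} — every zone is covered.
No 3 of the 5 routes cover everything (all 10 combinations miss at least one zone), so 4 is optimal.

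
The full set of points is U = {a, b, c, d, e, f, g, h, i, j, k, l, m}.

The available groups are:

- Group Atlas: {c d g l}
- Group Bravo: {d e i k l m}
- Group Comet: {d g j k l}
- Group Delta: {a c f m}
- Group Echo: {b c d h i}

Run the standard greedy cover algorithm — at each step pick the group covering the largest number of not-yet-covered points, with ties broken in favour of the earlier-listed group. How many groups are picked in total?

4

Greedy: pick Bravo (covers 6 new) → pick Delta (covers 3 new) → pick Comet (covers 2 new) → pick Echo (covers 2 new). Total picks: 4.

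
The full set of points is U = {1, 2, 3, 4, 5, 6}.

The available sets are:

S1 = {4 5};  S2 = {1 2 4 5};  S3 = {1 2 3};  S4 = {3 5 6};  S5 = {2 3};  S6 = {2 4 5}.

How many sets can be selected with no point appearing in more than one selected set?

2

S1, S5 are pairwise disjoint (S1={4,5}; S5={2,3}).
Every remaining set overlaps one of these, and no 3 of the listed sets are pairwise disjoint, so 2 is the maximum.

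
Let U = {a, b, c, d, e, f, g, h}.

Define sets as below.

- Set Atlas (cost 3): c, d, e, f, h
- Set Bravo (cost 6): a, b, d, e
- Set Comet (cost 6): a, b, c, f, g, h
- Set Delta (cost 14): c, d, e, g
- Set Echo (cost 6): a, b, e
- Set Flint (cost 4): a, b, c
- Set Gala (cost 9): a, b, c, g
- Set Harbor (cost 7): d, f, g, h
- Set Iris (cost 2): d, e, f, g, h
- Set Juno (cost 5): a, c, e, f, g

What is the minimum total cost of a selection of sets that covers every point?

Flint, Iris together cover every point (Flint ∪ Iris = {a, b, c, d, e, f, g, h}); total cost 4 + 2 = 6.
No covering selection has total cost below 6.

6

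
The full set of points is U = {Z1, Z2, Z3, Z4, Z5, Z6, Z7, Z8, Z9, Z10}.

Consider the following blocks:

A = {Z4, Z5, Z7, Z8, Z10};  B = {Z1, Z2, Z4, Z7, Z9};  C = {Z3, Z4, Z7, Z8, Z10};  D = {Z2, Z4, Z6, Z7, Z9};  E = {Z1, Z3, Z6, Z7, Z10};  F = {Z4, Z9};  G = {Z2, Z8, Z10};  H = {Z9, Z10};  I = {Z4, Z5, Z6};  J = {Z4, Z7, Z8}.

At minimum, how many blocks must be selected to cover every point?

3

Take {B, C, I}. Their union is {Z1, Z2, Z3, Z4, Z5, Z6, Z7, Z8, Z9, Z10}, which is all 10 points.
No 2 of the 10 blocks cover everything (all 45 combinations miss at least one point), so 3 is optimal.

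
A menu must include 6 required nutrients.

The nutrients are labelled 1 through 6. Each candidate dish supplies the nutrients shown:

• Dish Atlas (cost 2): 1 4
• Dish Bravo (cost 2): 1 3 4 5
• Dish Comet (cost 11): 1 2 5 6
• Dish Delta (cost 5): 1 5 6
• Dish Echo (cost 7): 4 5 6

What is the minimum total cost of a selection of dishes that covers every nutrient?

Bravo, Comet together cover every nutrient (Bravo ∪ Comet = {1, 2, 3, 4, 5, 6}); total cost 2 + 11 = 13.
The greedy pick Bravo, Delta, Comet costs 18; no covering selection beats 13.

13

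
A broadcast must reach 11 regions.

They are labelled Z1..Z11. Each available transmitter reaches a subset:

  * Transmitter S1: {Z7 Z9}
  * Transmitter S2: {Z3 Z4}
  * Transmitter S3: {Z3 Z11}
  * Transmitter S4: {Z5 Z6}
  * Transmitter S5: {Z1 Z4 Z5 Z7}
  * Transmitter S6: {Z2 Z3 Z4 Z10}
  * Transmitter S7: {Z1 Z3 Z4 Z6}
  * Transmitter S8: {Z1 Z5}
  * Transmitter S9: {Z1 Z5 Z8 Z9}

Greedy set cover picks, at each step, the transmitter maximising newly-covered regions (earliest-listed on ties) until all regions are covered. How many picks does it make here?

Greedy: pick S5 (covers 4 new) → pick S6 (covers 3 new) → pick S9 (covers 2 new) → pick S3 (covers 1 new) → pick S4 (covers 1 new). Total picks: 5.

5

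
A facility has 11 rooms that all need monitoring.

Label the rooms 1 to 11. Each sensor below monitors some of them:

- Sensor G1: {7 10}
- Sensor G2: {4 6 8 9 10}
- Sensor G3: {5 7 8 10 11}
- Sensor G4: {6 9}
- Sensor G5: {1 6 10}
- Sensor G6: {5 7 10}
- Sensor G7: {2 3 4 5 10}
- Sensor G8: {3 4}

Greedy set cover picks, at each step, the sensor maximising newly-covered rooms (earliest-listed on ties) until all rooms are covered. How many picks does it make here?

Greedy: pick G2 (covers 5 new) → pick G3 (covers 3 new) → pick G7 (covers 2 new) → pick G5 (covers 1 new). Total picks: 4.

4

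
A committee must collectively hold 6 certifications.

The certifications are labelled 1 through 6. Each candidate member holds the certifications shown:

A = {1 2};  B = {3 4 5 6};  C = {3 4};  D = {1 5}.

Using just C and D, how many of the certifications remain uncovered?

2

Union of C, D = {1, 3, 4, 5}.
Not covered: 2, 6 — 2 certifications.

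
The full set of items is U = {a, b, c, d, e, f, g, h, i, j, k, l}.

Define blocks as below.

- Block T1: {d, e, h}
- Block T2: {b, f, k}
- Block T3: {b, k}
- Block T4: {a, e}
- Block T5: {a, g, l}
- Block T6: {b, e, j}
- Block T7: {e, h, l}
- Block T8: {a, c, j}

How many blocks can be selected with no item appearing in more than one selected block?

T3, T7, T8 are pairwise disjoint (T3={b,k}; T7={e,h,l}; T8={a,c,j}).
Every remaining block overlaps one of these, and no 4 of the listed blocks are pairwise disjoint, so 3 is the maximum.

3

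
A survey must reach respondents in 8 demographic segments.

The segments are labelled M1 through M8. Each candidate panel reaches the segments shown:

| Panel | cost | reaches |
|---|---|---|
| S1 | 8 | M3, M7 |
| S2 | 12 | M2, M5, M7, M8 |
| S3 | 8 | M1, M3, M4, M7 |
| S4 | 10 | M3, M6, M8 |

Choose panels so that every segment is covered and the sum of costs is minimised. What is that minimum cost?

S2, S3, S4 together cover every segment (S2 ∪ S3 ∪ S4 = {M1, M2, M3, M4, M5, M6, M7, M8}); total cost 12 + 8 + 10 = 30.
No covering selection has total cost below 30.

30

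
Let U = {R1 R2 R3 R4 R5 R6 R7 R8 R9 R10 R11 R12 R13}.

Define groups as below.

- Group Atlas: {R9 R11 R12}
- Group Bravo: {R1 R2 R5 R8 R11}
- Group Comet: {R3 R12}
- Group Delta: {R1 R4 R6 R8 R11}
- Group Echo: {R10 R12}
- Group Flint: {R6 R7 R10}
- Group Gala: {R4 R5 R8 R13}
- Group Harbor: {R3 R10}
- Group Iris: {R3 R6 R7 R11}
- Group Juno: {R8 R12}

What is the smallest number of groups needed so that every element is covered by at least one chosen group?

5

Atlas and Bravo and Comet and Flint and Gala together: Atlas ∪ Bravo ∪ Comet ∪ Flint ∪ Gala = {R1, R2, R3, R4, R5, R6, R7, R8, R9, R10, R11, R12, R13} — every element is covered.
No 4 of the 10 groups cover everything (all 210 combinations miss at least one element), so 5 is optimal.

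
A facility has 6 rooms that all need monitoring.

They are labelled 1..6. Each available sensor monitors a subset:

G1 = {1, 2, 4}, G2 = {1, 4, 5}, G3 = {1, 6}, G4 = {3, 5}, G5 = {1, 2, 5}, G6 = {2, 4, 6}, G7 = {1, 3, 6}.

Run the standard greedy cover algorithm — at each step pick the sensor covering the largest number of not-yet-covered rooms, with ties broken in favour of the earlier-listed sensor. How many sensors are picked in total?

3

Greedy: pick G1 (covers 3 new) → pick G4 (covers 2 new) → pick G3 (covers 1 new). Total picks: 3.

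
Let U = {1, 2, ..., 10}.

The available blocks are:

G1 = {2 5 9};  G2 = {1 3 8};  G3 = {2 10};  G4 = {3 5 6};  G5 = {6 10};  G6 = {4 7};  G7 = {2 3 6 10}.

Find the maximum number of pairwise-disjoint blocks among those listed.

4

G1, G2, G5, G6 are pairwise disjoint (G1={2,5,9}; G2={1,3,8}; G5={6,10}; G6={4,7}).
Every remaining block overlaps one of these, and no 5 of the listed blocks are pairwise disjoint, so 4 is the maximum.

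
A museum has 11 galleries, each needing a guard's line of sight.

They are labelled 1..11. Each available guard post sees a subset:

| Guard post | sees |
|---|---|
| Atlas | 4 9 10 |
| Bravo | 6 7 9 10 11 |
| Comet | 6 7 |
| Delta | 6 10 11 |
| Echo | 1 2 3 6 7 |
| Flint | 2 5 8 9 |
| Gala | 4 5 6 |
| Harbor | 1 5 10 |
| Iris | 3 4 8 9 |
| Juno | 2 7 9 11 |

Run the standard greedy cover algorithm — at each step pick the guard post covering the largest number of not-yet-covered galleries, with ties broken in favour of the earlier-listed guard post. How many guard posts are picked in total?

Greedy: pick Bravo (covers 5 new) → pick Echo (covers 3 new) → pick Flint (covers 2 new) → pick Atlas (covers 1 new). Total picks: 4.

4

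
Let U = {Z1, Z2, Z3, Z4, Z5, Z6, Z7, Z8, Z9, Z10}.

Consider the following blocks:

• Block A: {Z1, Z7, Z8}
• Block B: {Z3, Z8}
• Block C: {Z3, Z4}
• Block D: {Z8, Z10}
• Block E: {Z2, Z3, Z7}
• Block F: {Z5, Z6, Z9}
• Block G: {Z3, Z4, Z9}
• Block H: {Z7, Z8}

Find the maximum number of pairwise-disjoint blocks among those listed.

3

C, D, F are pairwise disjoint (C={Z3,Z4}; D={Z8,Z10}; F={Z5,Z6,Z9}).
Every remaining block overlaps one of these, and no 4 of the listed blocks are pairwise disjoint, so 3 is the maximum.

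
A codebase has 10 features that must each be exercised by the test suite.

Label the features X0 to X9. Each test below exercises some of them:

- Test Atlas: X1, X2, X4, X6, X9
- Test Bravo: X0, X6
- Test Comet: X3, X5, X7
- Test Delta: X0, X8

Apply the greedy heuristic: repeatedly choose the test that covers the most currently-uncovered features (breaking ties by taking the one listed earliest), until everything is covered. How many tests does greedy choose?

Greedy: pick Atlas (covers 5 new) → pick Comet (covers 3 new) → pick Delta (covers 2 new). Total picks: 3.

3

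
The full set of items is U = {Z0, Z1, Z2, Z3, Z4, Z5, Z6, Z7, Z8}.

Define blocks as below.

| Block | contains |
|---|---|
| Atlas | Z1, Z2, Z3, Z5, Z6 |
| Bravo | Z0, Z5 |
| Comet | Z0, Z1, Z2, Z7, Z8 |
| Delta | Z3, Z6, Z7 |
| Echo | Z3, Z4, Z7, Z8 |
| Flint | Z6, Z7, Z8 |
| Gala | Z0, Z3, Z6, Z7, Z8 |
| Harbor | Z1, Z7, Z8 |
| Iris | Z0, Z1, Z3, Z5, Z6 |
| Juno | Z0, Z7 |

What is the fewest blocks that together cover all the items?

3

Take {Atlas, Echo, Gala}. Their union is {Z0, Z1, Z2, Z3, Z4, Z5, Z6, Z7, Z8}, which is all 9 items.
Only Echo contains Z4, so Echo is forced; the remaining 5 items need at least 2 more blocks (each remaining block adds at most 4) — so at least 3 blocks are needed, and 3 is optimal.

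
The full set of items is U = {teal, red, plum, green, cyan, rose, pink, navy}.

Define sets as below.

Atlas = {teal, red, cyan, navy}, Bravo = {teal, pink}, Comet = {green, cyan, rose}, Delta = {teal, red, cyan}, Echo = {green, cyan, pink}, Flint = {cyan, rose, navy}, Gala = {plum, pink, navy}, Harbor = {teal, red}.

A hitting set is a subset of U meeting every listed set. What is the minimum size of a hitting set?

The 3 items {teal, cyan, pink} hit every set.
The sets Comet, Gala, Harbor are pairwise disjoint, so any hitting set needs a separate item for each — at least 3. Hence 3 is optimal.

3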